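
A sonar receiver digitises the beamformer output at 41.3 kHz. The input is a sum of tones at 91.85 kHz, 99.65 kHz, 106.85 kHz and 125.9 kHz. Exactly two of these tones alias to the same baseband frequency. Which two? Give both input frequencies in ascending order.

99.65 kHz, 106.85 kHz

fs/2 = 20.65 kHz.
91.85 kHz mod fs = 9.25 kHz.
9.25 kHz ≤ fs/2 = 20.65 kHz, appears at 9.25 kHz.
99.65 kHz mod fs = 17.05 kHz.
17.05 kHz ≤ fs/2 = 20.65 kHz, appears at 17.05 kHz.
106.85 kHz mod fs = 24.25 kHz.
24.25 kHz > fs/2 = 20.65 kHz, folds to fs − 24.25 kHz = 17.05 kHz.
125.9 kHz mod fs = 2 kHz.
2 kHz ≤ fs/2 = 20.65 kHz, appears at 2 kHz.
99.65 kHz and 106.85 kHz both map to 17.05 kHz.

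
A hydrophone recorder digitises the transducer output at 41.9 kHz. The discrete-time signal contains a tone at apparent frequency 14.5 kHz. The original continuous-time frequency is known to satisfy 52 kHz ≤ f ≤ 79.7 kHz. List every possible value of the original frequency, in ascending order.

Frequencies that alias to 14.5 kHz are k·fs ± 14.5 kHz for integer k ≥ 0.
k=0: 14.5 kHz.
k=1: 27.4 kHz, 56.4 kHz.
k=2: 69.3 kHz, 98.3 kHz.
k=3: 111.2 kHz, 140.2 kHz.
Within [52 kHz, 79.7 kHz]: 56.4 kHz, 69.3 kHz.

56.4 kHz, 69.3 kHz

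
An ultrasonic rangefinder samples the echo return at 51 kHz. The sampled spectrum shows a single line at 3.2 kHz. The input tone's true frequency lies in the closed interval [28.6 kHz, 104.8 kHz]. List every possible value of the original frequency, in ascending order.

Frequencies that alias to 3.2 kHz are k·fs ± 3.2 kHz for integer k ≥ 0.
k=0: 3.2 kHz.
k=1: 47.8 kHz, 54.2 kHz.
k=2: 98.8 kHz, 105.2 kHz.
k=3: 149.8 kHz, 156.2 kHz.
Within [28.6 kHz, 104.8 kHz]: 47.8 kHz, 54.2 kHz, 98.8 kHz.

47.8 kHz, 54.2 kHz, 98.8 kHz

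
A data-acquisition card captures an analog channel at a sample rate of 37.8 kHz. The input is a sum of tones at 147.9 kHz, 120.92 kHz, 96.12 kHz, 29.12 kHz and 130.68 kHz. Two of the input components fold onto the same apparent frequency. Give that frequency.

17.28 kHz

fs/2 = 18.9 kHz.
147.9 kHz mod fs = 34.5 kHz.
34.5 kHz > fs/2 = 18.9 kHz, folds to fs − 34.5 kHz = 3.3 kHz.
120.92 kHz mod fs = 7.52 kHz.
7.52 kHz ≤ fs/2 = 18.9 kHz, appears at 7.52 kHz.
96.12 kHz mod fs = 20.52 kHz.
20.52 kHz > fs/2 = 18.9 kHz, folds to fs − 20.52 kHz = 17.28 kHz.
29.12 kHz > fs/2 = 18.9 kHz, folds to fs − 29.12 kHz = 8.68 kHz.
130.68 kHz mod fs = 17.28 kHz.
17.28 kHz ≤ fs/2 = 18.9 kHz, appears at 17.28 kHz.
96.12 kHz and 130.68 kHz both map to 17.28 kHz.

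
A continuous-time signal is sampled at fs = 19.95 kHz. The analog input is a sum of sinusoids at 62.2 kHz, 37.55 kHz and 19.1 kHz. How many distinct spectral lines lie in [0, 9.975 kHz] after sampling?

2

fs/2 = 9.975 kHz.
62.2 kHz mod fs = 2.35 kHz.
2.35 kHz ≤ fs/2 = 9.975 kHz, appears at 2.35 kHz.
37.55 kHz mod fs = 17.6 kHz.
17.6 kHz > fs/2 = 9.975 kHz, folds to fs − 17.6 kHz = 2.35 kHz.
19.1 kHz > fs/2 = 9.975 kHz, folds to fs − 19.1 kHz = 0.85 kHz.
Distinct values: {0.85 kHz, 2.35 kHz} → 2.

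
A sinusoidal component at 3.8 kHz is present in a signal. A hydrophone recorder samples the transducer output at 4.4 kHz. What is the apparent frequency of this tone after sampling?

3.8 kHz > fs/2 = 2.2 kHz, folds to fs − 3.8 kHz = 0.6 kHz.

0.6 kHz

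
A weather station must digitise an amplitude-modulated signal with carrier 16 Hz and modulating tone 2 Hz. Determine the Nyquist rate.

AM sidebands sit at fc ± fm = 14 Hz and 18 Hz.
Highest-frequency component: 18 Hz.
Nyquist rate = 2 × 18 Hz = 36 Hz.

36 Hz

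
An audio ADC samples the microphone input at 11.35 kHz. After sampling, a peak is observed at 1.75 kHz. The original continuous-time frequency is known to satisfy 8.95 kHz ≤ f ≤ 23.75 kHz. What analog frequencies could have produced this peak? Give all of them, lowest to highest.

Frequencies that alias to 1.75 kHz are k·fs ± 1.75 kHz for integer k ≥ 0.
k=0: 1.75 kHz.
k=1: 9.6 kHz, 13.1 kHz.
k=2: 20.95 kHz, 24.45 kHz.
k=3: 32.3 kHz, 35.8 kHz.
Within [8.95 kHz, 23.75 kHz]: 9.6 kHz, 13.1 kHz, 20.95 kHz.

9.6 kHz, 13.1 kHz, 20.95 kHz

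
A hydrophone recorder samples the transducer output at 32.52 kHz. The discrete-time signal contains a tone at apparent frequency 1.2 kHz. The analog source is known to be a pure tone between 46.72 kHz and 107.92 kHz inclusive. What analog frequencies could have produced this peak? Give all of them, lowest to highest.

Frequencies that alias to 1.2 kHz are k·fs ± 1.2 kHz for integer k ≥ 0.
k=0: 1.2 kHz.
k=1: 31.32 kHz, 33.72 kHz.
k=2: 63.84 kHz, 66.24 kHz.
k=3: 96.36 kHz, 98.76 kHz.
k=4: 128.88 kHz, 131.28 kHz.
Within [46.72 kHz, 107.92 kHz]: 63.84 kHz, 66.24 kHz, 96.36 kHz, 98.76 kHz.

63.84 kHz, 66.24 kHz, 96.36 kHz, 98.76 kHz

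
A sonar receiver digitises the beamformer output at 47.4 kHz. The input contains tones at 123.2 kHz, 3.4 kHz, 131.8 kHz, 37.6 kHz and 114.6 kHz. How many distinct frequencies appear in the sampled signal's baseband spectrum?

5

fs/2 = 23.7 kHz.
123.2 kHz mod fs = 28.4 kHz.
28.4 kHz > fs/2 = 23.7 kHz, folds to fs − 28.4 kHz = 19 kHz.
3.4 kHz ≤ fs/2 = 23.7 kHz, passes unchanged.
131.8 kHz mod fs = 37 kHz.
37 kHz > fs/2 = 23.7 kHz, folds to fs − 37 kHz = 10.4 kHz.
37.6 kHz > fs/2 = 23.7 kHz, folds to fs − 37.6 kHz = 9.8 kHz.
114.6 kHz mod fs = 19.8 kHz.
19.8 kHz ≤ fs/2 = 23.7 kHz, appears at 19.8 kHz.
Distinct values: {3.4 kHz, 9.8 kHz, 10.4 kHz, 19 kHz, 19.8 kHz} → 5.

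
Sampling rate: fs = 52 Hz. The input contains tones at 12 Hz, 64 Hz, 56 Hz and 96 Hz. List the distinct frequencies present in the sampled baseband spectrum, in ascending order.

4 Hz, 8 Hz, 12 Hz

fs/2 = 26 Hz.
12 Hz ≤ fs/2 = 26 Hz, passes unchanged.
64 Hz mod fs = 12 Hz.
12 Hz ≤ fs/2 = 26 Hz, appears at 12 Hz.
56 Hz mod fs = 4 Hz.
4 Hz ≤ fs/2 = 26 Hz, appears at 4 Hz.
96 Hz mod fs = 44 Hz.
44 Hz > fs/2 = 26 Hz, folds to fs − 44 Hz = 8 Hz.
Distinct values: {4 Hz, 8 Hz, 12 Hz}.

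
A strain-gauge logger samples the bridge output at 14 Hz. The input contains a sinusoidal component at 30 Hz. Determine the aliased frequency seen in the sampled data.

2 Hz

30 Hz mod fs = 2 Hz.
2 Hz ≤ fs/2 = 7 Hz, appears at 2 Hz.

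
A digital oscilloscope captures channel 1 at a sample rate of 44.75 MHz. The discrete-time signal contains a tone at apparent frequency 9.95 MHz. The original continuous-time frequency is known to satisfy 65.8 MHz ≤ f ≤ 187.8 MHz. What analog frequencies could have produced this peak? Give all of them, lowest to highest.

Frequencies that alias to 9.95 MHz are k·fs ± 9.95 MHz for integer k ≥ 0.
k=0: 9.95 MHz.
k=1: 34.8 MHz, 54.7 MHz.
k=2: 79.55 MHz, 99.45 MHz.
k=3: 124.3 MHz, 144.2 MHz.
k=4: 169.05 MHz, 188.95 MHz.
k=5: 213.8 MHz, 233.7 MHz.
Within [65.8 MHz, 187.8 MHz]: 79.55 MHz, 99.45 MHz, 124.3 MHz, 144.2 MHz, 169.05 MHz.

79.55 MHz, 99.45 MHz, 124.3 MHz, 144.2 MHz, 169.05 MHz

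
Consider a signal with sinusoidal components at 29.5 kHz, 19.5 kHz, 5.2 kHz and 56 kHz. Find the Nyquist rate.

112 kHz

Highest-frequency component: 56 kHz.
Nyquist rate = 2 × 56 kHz = 112 kHz.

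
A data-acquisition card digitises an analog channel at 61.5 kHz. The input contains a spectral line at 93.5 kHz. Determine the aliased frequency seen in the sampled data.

29.5 kHz

93.5 kHz mod fs = 32 kHz.
32 kHz > fs/2 = 30.75 kHz, folds to fs − 32 kHz = 29.5 kHz.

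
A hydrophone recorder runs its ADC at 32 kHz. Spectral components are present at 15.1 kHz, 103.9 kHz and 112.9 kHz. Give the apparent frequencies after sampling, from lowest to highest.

fs/2 = 16 kHz.
15.1 kHz ≤ fs/2 = 16 kHz, passes unchanged.
103.9 kHz mod fs = 7.9 kHz.
7.9 kHz ≤ fs/2 = 16 kHz, appears at 7.9 kHz.
112.9 kHz mod fs = 16.9 kHz.
16.9 kHz > fs/2 = 16 kHz, folds to fs − 16.9 kHz = 15.1 kHz.
Distinct values: {7.9 kHz, 15.1 kHz}.

7.9 kHz, 15.1 kHz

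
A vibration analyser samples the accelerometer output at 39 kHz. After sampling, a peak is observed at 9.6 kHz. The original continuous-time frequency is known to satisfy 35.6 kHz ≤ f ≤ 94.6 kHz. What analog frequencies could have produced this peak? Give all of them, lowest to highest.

Frequencies that alias to 9.6 kHz are k·fs ± 9.6 kHz for integer k ≥ 0.
k=0: 9.6 kHz.
k=1: 29.4 kHz, 48.6 kHz.
k=2: 68.4 kHz, 87.6 kHz.
k=3: 107.4 kHz, 126.6 kHz.
Within [35.6 kHz, 94.6 kHz]: 48.6 kHz, 68.4 kHz, 87.6 kHz.

48.6 kHz, 68.4 kHz, 87.6 kHz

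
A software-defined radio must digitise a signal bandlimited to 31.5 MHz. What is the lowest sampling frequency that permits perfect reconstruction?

63 MHz

Nyquist rate = 2 × 31.5 MHz = 63 MHz.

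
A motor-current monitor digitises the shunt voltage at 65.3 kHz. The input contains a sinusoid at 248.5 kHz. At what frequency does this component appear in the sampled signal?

248.5 kHz mod fs = 52.6 kHz.
52.6 kHz > fs/2 = 32.65 kHz, folds to fs − 52.6 kHz = 12.7 kHz.

12.7 kHz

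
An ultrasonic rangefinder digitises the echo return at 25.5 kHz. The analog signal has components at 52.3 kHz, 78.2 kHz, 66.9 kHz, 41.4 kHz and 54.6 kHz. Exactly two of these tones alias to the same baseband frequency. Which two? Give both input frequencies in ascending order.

41.4 kHz, 66.9 kHz

fs/2 = 12.75 kHz.
52.3 kHz mod fs = 1.3 kHz.
1.3 kHz ≤ fs/2 = 12.75 kHz, appears at 1.3 kHz.
78.2 kHz mod fs = 1.7 kHz.
1.7 kHz ≤ fs/2 = 12.75 kHz, appears at 1.7 kHz.
66.9 kHz mod fs = 15.9 kHz.
15.9 kHz > fs/2 = 12.75 kHz, folds to fs − 15.9 kHz = 9.6 kHz.
41.4 kHz mod fs = 15.9 kHz.
15.9 kHz > fs/2 = 12.75 kHz, folds to fs − 15.9 kHz = 9.6 kHz.
54.6 kHz mod fs = 3.6 kHz.
3.6 kHz ≤ fs/2 = 12.75 kHz, appears at 3.6 kHz.
41.4 kHz and 66.9 kHz both map to 9.6 kHz.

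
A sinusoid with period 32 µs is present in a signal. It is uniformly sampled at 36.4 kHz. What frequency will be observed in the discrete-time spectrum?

T = 32 µs → f = 1/T = 31.25 kHz.
31.25 kHz > fs/2 = 18.2 kHz, folds to fs − 31.25 kHz = 5.15 kHz.

5.15 kHz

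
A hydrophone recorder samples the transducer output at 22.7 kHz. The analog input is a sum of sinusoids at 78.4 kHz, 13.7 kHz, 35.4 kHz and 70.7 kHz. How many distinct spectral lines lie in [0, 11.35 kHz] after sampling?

4

fs/2 = 11.35 kHz.
78.4 kHz mod fs = 10.3 kHz.
10.3 kHz ≤ fs/2 = 11.35 kHz, appears at 10.3 kHz.
13.7 kHz > fs/2 = 11.35 kHz, folds to fs − 13.7 kHz = 9 kHz.
35.4 kHz mod fs = 12.7 kHz.
12.7 kHz > fs/2 = 11.35 kHz, folds to fs − 12.7 kHz = 10 kHz.
70.7 kHz mod fs = 2.6 kHz.
2.6 kHz ≤ fs/2 = 11.35 kHz, appears at 2.6 kHz.
Distinct values: {2.6 kHz, 9 kHz, 10 kHz, 10.3 kHz} → 4.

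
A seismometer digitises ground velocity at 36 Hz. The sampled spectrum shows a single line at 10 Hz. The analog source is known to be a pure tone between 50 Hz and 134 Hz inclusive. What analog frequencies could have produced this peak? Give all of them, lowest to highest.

Frequencies that alias to 10 Hz are k·fs ± 10 Hz for integer k ≥ 0.
k=0: 10 Hz.
k=1: 26 Hz, 46 Hz.
k=2: 62 Hz, 82 Hz.
k=3: 98 Hz, 118 Hz.
k=4: 134 Hz, 154 Hz.
k=5: 170 Hz, 190 Hz.
Within [50 Hz, 134 Hz]: 62 Hz, 82 Hz, 98 Hz, 118 Hz, 134 Hz.

62 Hz, 82 Hz, 98 Hz, 118 Hz, 134 Hz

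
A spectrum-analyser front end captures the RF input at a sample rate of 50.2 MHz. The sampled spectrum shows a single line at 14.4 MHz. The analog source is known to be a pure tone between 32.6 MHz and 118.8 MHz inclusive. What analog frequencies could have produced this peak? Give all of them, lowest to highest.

35.8 MHz, 64.6 MHz, 86 MHz, 114.8 MHz

Frequencies that alias to 14.4 MHz are k·fs ± 14.4 MHz for integer k ≥ 0.
k=0: 14.4 MHz.
k=1: 35.8 MHz, 64.6 MHz.
k=2: 86 MHz, 114.8 MHz.
k=3: 136.2 MHz, 165 MHz.
Within [32.6 MHz, 118.8 MHz]: 35.8 MHz, 64.6 MHz, 86 MHz, 114.8 MHz.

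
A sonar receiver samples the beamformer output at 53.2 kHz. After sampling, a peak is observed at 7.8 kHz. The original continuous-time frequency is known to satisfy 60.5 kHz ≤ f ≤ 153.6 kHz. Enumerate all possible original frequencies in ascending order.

Frequencies that alias to 7.8 kHz are k·fs ± 7.8 kHz for integer k ≥ 0.
k=0: 7.8 kHz.
k=1: 45.4 kHz, 61 kHz.
k=2: 98.6 kHz, 114.2 kHz.
k=3: 151.8 kHz, 167.4 kHz.
k=4: 205 kHz, 220.6 kHz.
Within [60.5 kHz, 153.6 kHz]: 61 kHz, 98.6 kHz, 114.2 kHz, 151.8 kHz.

61 kHz, 98.6 kHz, 114.2 kHz, 151.8 kHz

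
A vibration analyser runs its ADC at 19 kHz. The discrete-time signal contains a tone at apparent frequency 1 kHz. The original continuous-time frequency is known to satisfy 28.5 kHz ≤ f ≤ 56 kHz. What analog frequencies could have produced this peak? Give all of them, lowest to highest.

37 kHz, 39 kHz, 56 kHz

Frequencies that alias to 1 kHz are k·fs ± 1 kHz for integer k ≥ 0.
k=0: 1 kHz.
k=1: 18 kHz, 20 kHz.
k=2: 37 kHz, 39 kHz.
k=3: 56 kHz, 58 kHz.
k=4: 75 kHz, 77 kHz.
Within [28.5 kHz, 56 kHz]: 37 kHz, 39 kHz, 56 kHz.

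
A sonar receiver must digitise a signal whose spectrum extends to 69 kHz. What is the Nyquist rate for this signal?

138 kHz

Nyquist rate = 2 × 69 kHz = 138 kHz.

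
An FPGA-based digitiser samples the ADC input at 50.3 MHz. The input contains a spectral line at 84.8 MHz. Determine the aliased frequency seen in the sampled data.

84.8 MHz mod fs = 34.5 MHz.
34.5 MHz > fs/2 = 25.15 MHz, folds to fs − 34.5 MHz = 15.8 MHz.

15.8 MHz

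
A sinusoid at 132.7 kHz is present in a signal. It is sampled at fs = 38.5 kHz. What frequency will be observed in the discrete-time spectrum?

17.2 kHz

132.7 kHz mod fs = 17.2 kHz.
17.2 kHz ≤ fs/2 = 19.25 kHz, appears at 17.2 kHz.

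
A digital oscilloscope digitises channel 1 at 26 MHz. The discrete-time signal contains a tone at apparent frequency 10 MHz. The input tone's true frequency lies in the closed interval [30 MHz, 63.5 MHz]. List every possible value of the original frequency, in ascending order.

36 MHz, 42 MHz, 62 MHz

Frequencies that alias to 10 MHz are k·fs ± 10 MHz for integer k ≥ 0.
k=0: 10 MHz.
k=1: 16 MHz, 36 MHz.
k=2: 42 MHz, 62 MHz.
k=3: 68 MHz, 88 MHz.
Within [30 MHz, 63.5 MHz]: 36 MHz, 42 MHz, 62 MHz.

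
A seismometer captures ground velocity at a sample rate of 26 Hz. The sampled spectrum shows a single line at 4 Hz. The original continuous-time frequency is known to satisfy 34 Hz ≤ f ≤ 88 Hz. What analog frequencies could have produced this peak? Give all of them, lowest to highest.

Frequencies that alias to 4 Hz are k·fs ± 4 Hz for integer k ≥ 0.
k=0: 4 Hz.
k=1: 22 Hz, 30 Hz.
k=2: 48 Hz, 56 Hz.
k=3: 74 Hz, 82 Hz.
k=4: 100 Hz, 108 Hz.
Within [34 Hz, 88 Hz]: 48 Hz, 56 Hz, 74 Hz, 82 Hz.

48 Hz, 56 Hz, 74 Hz, 82 Hz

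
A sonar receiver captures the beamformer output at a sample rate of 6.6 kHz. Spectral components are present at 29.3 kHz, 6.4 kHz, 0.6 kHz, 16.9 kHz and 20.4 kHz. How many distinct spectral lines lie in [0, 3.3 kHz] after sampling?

3

fs/2 = 3.3 kHz.
29.3 kHz mod fs = 2.9 kHz.
2.9 kHz ≤ fs/2 = 3.3 kHz, appears at 2.9 kHz.
6.4 kHz > fs/2 = 3.3 kHz, folds to fs − 6.4 kHz = 0.2 kHz.
0.6 kHz ≤ fs/2 = 3.3 kHz, passes unchanged.
16.9 kHz mod fs = 3.7 kHz.
3.7 kHz > fs/2 = 3.3 kHz, folds to fs − 3.7 kHz = 2.9 kHz.
20.4 kHz mod fs = 0.6 kHz.
0.6 kHz ≤ fs/2 = 3.3 kHz, appears at 0.6 kHz.
Distinct values: {0.2 kHz, 0.6 kHz, 2.9 kHz} → 3.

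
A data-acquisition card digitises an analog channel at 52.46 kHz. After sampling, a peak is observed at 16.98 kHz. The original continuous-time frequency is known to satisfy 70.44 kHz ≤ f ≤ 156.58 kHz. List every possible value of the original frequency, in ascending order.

87.94 kHz, 121.9 kHz, 140.4 kHz

Frequencies that alias to 16.98 kHz are k·fs ± 16.98 kHz for integer k ≥ 0.
k=0: 16.98 kHz.
k=1: 35.48 kHz, 69.44 kHz.
k=2: 87.94 kHz, 121.9 kHz.
k=3: 140.4 kHz, 174.36 kHz.
k=4: 192.86 kHz, 226.82 kHz.
Within [70.44 kHz, 156.58 kHz]: 87.94 kHz, 121.9 kHz, 140.4 kHz.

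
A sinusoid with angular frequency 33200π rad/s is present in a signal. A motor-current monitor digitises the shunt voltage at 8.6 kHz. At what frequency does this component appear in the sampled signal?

ω = 33200π rad/s → f = ω/(2π) = 16600 Hz = 16.6 kHz.
16.6 kHz mod fs = 8 kHz.
8 kHz > fs/2 = 4.3 kHz, folds to fs − 8 kHz = 0.6 kHz.

0.6 kHz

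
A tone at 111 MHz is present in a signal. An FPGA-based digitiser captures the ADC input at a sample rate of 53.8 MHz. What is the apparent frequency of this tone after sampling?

3.4 MHz

111 MHz mod fs = 3.4 MHz.
3.4 MHz ≤ fs/2 = 26.9 MHz, appears at 3.4 MHz.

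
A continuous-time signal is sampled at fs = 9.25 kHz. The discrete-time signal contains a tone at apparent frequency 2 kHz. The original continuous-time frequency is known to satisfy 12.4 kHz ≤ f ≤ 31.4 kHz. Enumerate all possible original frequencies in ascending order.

16.5 kHz, 20.5 kHz, 25.75 kHz, 29.75 kHz

Frequencies that alias to 2 kHz are k·fs ± 2 kHz for integer k ≥ 0.
k=0: 2 kHz.
k=1: 7.25 kHz, 11.25 kHz.
k=2: 16.5 kHz, 20.5 kHz.
k=3: 25.75 kHz, 29.75 kHz.
k=4: 35 kHz, 39 kHz.
Within [12.4 kHz, 31.4 kHz]: 16.5 kHz, 20.5 kHz, 25.75 kHz, 29.75 kHz.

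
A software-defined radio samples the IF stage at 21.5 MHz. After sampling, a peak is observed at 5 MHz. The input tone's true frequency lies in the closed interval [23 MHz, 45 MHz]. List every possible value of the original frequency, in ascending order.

Frequencies that alias to 5 MHz are k·fs ± 5 MHz for integer k ≥ 0.
k=0: 5 MHz.
k=1: 16.5 MHz, 26.5 MHz.
k=2: 38 MHz, 48 MHz.
k=3: 59.5 MHz, 69.5 MHz.
Within [23 MHz, 45 MHz]: 26.5 MHz, 38 MHz.

26.5 MHz, 38 MHz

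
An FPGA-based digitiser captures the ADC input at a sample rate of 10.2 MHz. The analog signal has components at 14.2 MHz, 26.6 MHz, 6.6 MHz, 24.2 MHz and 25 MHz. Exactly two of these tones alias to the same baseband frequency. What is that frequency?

4 MHz

fs/2 = 5.1 MHz.
14.2 MHz mod fs = 4 MHz.
4 MHz ≤ fs/2 = 5.1 MHz, appears at 4 MHz.
26.6 MHz mod fs = 6.2 MHz.
6.2 MHz > fs/2 = 5.1 MHz, folds to fs − 6.2 MHz = 4 MHz.
6.6 MHz > fs/2 = 5.1 MHz, folds to fs − 6.6 MHz = 3.6 MHz.
24.2 MHz mod fs = 3.8 MHz.
3.8 MHz ≤ fs/2 = 5.1 MHz, appears at 3.8 MHz.
25 MHz mod fs = 4.6 MHz.
4.6 MHz ≤ fs/2 = 5.1 MHz, appears at 4.6 MHz.
14.2 MHz and 26.6 MHz both map to 4 MHz.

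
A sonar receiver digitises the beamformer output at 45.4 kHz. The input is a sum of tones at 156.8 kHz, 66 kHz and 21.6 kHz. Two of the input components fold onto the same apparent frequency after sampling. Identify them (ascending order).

fs/2 = 22.7 kHz.
156.8 kHz mod fs = 20.6 kHz.
20.6 kHz ≤ fs/2 = 22.7 kHz, appears at 20.6 kHz.
66 kHz mod fs = 20.6 kHz.
20.6 kHz ≤ fs/2 = 22.7 kHz, appears at 20.6 kHz.
21.6 kHz ≤ fs/2 = 22.7 kHz, passes unchanged.
66 kHz and 156.8 kHz both map to 20.6 kHz.

66 kHz, 156.8 kHz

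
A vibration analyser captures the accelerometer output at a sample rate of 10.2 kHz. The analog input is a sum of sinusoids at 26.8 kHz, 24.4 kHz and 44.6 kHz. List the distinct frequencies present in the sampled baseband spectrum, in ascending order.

3.8 kHz, 4 kHz

fs/2 = 5.1 kHz.
26.8 kHz mod fs = 6.4 kHz.
6.4 kHz > fs/2 = 5.1 kHz, folds to fs − 6.4 kHz = 3.8 kHz.
24.4 kHz mod fs = 4 kHz.
4 kHz ≤ fs/2 = 5.1 kHz, appears at 4 kHz.
44.6 kHz mod fs = 3.8 kHz.
3.8 kHz ≤ fs/2 = 5.1 kHz, appears at 3.8 kHz.
Distinct values: {3.8 kHz, 4 kHz}.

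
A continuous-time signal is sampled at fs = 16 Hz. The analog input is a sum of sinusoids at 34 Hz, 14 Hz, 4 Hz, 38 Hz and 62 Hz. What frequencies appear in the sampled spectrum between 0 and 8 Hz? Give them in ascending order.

2 Hz, 4 Hz, 6 Hz

fs/2 = 8 Hz.
34 Hz mod fs = 2 Hz.
2 Hz ≤ fs/2 = 8 Hz, appears at 2 Hz.
14 Hz > fs/2 = 8 Hz, folds to fs − 14 Hz = 2 Hz.
4 Hz ≤ fs/2 = 8 Hz, passes unchanged.
38 Hz mod fs = 6 Hz.
6 Hz ≤ fs/2 = 8 Hz, appears at 6 Hz.
62 Hz mod fs = 14 Hz.
14 Hz > fs/2 = 8 Hz, folds to fs − 14 Hz = 2 Hz.
Distinct values: {2 Hz, 4 Hz, 6 Hz}.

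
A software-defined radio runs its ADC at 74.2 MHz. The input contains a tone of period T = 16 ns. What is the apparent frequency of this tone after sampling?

T = 16 ns → f = 1/T = 62.5 MHz.
62.5 MHz > fs/2 = 37.1 MHz, folds to fs − 62.5 MHz = 11.7 MHz.

11.7 MHz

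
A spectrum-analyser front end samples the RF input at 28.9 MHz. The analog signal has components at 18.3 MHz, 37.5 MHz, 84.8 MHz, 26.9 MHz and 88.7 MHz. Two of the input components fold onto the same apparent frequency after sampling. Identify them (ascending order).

fs/2 = 14.45 MHz.
18.3 MHz > fs/2 = 14.45 MHz, folds to fs − 18.3 MHz = 10.6 MHz.
37.5 MHz mod fs = 8.6 MHz.
8.6 MHz ≤ fs/2 = 14.45 MHz, appears at 8.6 MHz.
84.8 MHz mod fs = 27 MHz.
27 MHz > fs/2 = 14.45 MHz, folds to fs − 27 MHz = 1.9 MHz.
26.9 MHz > fs/2 = 14.45 MHz, folds to fs − 26.9 MHz = 2 MHz.
88.7 MHz mod fs = 2 MHz.
2 MHz ≤ fs/2 = 14.45 MHz, appears at 2 MHz.
26.9 MHz and 88.7 MHz both map to 2 MHz.

26.9 MHz, 88.7 MHz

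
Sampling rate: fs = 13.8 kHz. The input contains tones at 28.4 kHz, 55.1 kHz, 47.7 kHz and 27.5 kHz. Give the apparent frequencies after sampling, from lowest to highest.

0.1 kHz, 0.8 kHz, 6.3 kHz

fs/2 = 6.9 kHz.
28.4 kHz mod fs = 0.8 kHz.
0.8 kHz ≤ fs/2 = 6.9 kHz, appears at 0.8 kHz.
55.1 kHz mod fs = 13.7 kHz.
13.7 kHz > fs/2 = 6.9 kHz, folds to fs − 13.7 kHz = 0.1 kHz.
47.7 kHz mod fs = 6.3 kHz.
6.3 kHz ≤ fs/2 = 6.9 kHz, appears at 6.3 kHz.
27.5 kHz mod fs = 13.7 kHz.
13.7 kHz > fs/2 = 6.9 kHz, folds to fs − 13.7 kHz = 0.1 kHz.
Distinct values: {0.1 kHz, 0.8 kHz, 6.3 kHz}.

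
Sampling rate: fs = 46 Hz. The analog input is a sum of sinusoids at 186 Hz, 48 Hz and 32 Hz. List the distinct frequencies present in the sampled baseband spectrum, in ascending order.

2 Hz, 14 Hz

fs/2 = 23 Hz.
186 Hz mod fs = 2 Hz.
2 Hz ≤ fs/2 = 23 Hz, appears at 2 Hz.
48 Hz mod fs = 2 Hz.
2 Hz ≤ fs/2 = 23 Hz, appears at 2 Hz.
32 Hz > fs/2 = 23 Hz, folds to fs − 32 Hz = 14 Hz.
Distinct values: {2 Hz, 14 Hz}.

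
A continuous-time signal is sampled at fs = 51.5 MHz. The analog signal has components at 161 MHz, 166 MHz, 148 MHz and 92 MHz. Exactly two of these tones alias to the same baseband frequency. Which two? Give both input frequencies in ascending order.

148 MHz, 161 MHz

fs/2 = 25.75 MHz.
161 MHz mod fs = 6.5 MHz.
6.5 MHz ≤ fs/2 = 25.75 MHz, appears at 6.5 MHz.
166 MHz mod fs = 11.5 MHz.
11.5 MHz ≤ fs/2 = 25.75 MHz, appears at 11.5 MHz.
148 MHz mod fs = 45 MHz.
45 MHz > fs/2 = 25.75 MHz, folds to fs − 45 MHz = 6.5 MHz.
92 MHz mod fs = 40.5 MHz.
40.5 MHz > fs/2 = 25.75 MHz, folds to fs − 40.5 MHz = 11 MHz.
148 MHz and 161 MHz both map to 6.5 MHz.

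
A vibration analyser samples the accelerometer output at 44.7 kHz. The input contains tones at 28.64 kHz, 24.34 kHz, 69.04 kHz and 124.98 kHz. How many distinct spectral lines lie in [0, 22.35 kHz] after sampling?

3

fs/2 = 22.35 kHz.
28.64 kHz > fs/2 = 22.35 kHz, folds to fs − 28.64 kHz = 16.06 kHz.
24.34 kHz > fs/2 = 22.35 kHz, folds to fs − 24.34 kHz = 20.36 kHz.
69.04 kHz mod fs = 24.34 kHz.
24.34 kHz > fs/2 = 22.35 kHz, folds to fs − 24.34 kHz = 20.36 kHz.
124.98 kHz mod fs = 35.58 kHz.
35.58 kHz > fs/2 = 22.35 kHz, folds to fs − 35.58 kHz = 9.12 kHz.
Distinct values: {9.12 kHz, 16.06 kHz, 20.36 kHz} → 3.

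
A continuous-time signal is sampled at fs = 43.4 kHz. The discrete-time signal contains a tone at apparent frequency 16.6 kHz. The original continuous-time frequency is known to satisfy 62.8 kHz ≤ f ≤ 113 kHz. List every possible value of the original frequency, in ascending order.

Frequencies that alias to 16.6 kHz are k·fs ± 16.6 kHz for integer k ≥ 0.
k=0: 16.6 kHz.
k=1: 26.8 kHz, 60 kHz.
k=2: 70.2 kHz, 103.4 kHz.
k=3: 113.6 kHz, 146.8 kHz.
Within [62.8 kHz, 113 kHz]: 70.2 kHz, 103.4 kHz.

70.2 kHz, 103.4 kHz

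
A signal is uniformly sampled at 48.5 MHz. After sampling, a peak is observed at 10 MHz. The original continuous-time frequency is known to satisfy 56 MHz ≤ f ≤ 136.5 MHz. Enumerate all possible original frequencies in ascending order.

Frequencies that alias to 10 MHz are k·fs ± 10 MHz for integer k ≥ 0.
k=0: 10 MHz.
k=1: 38.5 MHz, 58.5 MHz.
k=2: 87 MHz, 107 MHz.
k=3: 135.5 MHz, 155.5 MHz.
k=4: 184 MHz, 204 MHz.
Within [56 MHz, 136.5 MHz]: 58.5 MHz, 87 MHz, 107 MHz, 135.5 MHz.

58.5 MHz, 87 MHz, 107 MHz, 135.5 MHz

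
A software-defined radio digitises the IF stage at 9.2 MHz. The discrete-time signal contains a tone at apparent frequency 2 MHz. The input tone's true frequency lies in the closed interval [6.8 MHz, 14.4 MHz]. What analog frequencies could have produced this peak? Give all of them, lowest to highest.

Frequencies that alias to 2 MHz are k·fs ± 2 MHz for integer k ≥ 0.
k=0: 2 MHz.
k=1: 7.2 MHz, 11.2 MHz.
k=2: 16.4 MHz, 20.4 MHz.
Within [6.8 MHz, 14.4 MHz]: 7.2 MHz, 11.2 MHz.

7.2 MHz, 11.2 MHz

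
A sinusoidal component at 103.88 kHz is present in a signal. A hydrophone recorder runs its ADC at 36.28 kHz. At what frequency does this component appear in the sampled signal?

4.96 kHz

103.88 kHz mod fs = 31.32 kHz.
31.32 kHz > fs/2 = 18.14 kHz, folds to fs − 31.32 kHz = 4.96 kHz.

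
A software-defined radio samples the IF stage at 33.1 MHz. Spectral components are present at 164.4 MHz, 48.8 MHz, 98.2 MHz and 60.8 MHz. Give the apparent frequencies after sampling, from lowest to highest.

1.1 MHz, 5.4 MHz, 15.7 MHz

fs/2 = 16.55 MHz.
164.4 MHz mod fs = 32 MHz.
32 MHz > fs/2 = 16.55 MHz, folds to fs − 32 MHz = 1.1 MHz.
48.8 MHz mod fs = 15.7 MHz.
15.7 MHz ≤ fs/2 = 16.55 MHz, appears at 15.7 MHz.
98.2 MHz mod fs = 32 MHz.
32 MHz > fs/2 = 16.55 MHz, folds to fs − 32 MHz = 1.1 MHz.
60.8 MHz mod fs = 27.7 MHz.
27.7 MHz > fs/2 = 16.55 MHz, folds to fs − 27.7 MHz = 5.4 MHz.
Distinct values: {1.1 MHz, 5.4 MHz, 15.7 MHz}.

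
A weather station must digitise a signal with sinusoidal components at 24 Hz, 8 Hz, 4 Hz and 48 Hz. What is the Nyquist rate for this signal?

Highest-frequency component: 48 Hz.
Nyquist rate = 2 × 48 Hz = 96 Hz.

96 Hz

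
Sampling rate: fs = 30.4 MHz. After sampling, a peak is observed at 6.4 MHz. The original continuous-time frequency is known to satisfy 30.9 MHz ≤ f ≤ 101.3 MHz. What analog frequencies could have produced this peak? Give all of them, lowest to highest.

36.8 MHz, 54.4 MHz, 67.2 MHz, 84.8 MHz, 97.6 MHz

Frequencies that alias to 6.4 MHz are k·fs ± 6.4 MHz for integer k ≥ 0.
k=0: 6.4 MHz.
k=1: 24 MHz, 36.8 MHz.
k=2: 54.4 MHz, 67.2 MHz.
k=3: 84.8 MHz, 97.6 MHz.
k=4: 115.2 MHz, 128 MHz.
Within [30.9 MHz, 101.3 MHz]: 36.8 MHz, 54.4 MHz, 67.2 MHz, 84.8 MHz, 97.6 MHz.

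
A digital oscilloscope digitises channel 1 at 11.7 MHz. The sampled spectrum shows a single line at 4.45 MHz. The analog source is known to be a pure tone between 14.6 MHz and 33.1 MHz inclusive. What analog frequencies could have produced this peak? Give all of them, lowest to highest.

16.15 MHz, 18.95 MHz, 27.85 MHz, 30.65 MHz

Frequencies that alias to 4.45 MHz are k·fs ± 4.45 MHz for integer k ≥ 0.
k=0: 4.45 MHz.
k=1: 7.25 MHz, 16.15 MHz.
k=2: 18.95 MHz, 27.85 MHz.
k=3: 30.65 MHz, 39.55 MHz.
k=4: 42.35 MHz, 51.25 MHz.
Within [14.6 MHz, 33.1 MHz]: 16.15 MHz, 18.95 MHz, 27.85 MHz, 30.65 MHz.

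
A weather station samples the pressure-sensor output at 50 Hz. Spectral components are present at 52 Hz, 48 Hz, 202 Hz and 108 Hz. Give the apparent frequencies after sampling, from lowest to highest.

fs/2 = 25 Hz.
52 Hz mod fs = 2 Hz.
2 Hz ≤ fs/2 = 25 Hz, appears at 2 Hz.
48 Hz > fs/2 = 25 Hz, folds to fs − 48 Hz = 2 Hz.
202 Hz mod fs = 2 Hz.
2 Hz ≤ fs/2 = 25 Hz, appears at 2 Hz.
108 Hz mod fs = 8 Hz.
8 Hz ≤ fs/2 = 25 Hz, appears at 8 Hz.
Distinct values: {2 Hz, 8 Hz}.

2 Hz, 8 Hz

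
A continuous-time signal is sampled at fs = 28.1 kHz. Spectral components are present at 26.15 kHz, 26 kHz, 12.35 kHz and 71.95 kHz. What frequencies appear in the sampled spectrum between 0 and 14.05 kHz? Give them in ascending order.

1.95 kHz, 2.1 kHz, 12.35 kHz

fs/2 = 14.05 kHz.
26.15 kHz > fs/2 = 14.05 kHz, folds to fs − 26.15 kHz = 1.95 kHz.
26 kHz > fs/2 = 14.05 kHz, folds to fs − 26 kHz = 2.1 kHz.
12.35 kHz ≤ fs/2 = 14.05 kHz, passes unchanged.
71.95 kHz mod fs = 15.75 kHz.
15.75 kHz > fs/2 = 14.05 kHz, folds to fs − 15.75 kHz = 12.35 kHz.
Distinct values: {1.95 kHz, 2.1 kHz, 12.35 kHz}.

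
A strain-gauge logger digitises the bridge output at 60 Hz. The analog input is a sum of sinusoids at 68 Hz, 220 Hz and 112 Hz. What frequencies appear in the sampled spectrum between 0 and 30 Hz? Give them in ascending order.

fs/2 = 30 Hz.
68 Hz mod fs = 8 Hz.
8 Hz ≤ fs/2 = 30 Hz, appears at 8 Hz.
220 Hz mod fs = 40 Hz.
40 Hz > fs/2 = 30 Hz, folds to fs − 40 Hz = 20 Hz.
112 Hz mod fs = 52 Hz.
52 Hz > fs/2 = 30 Hz, folds to fs − 52 Hz = 8 Hz.
Distinct values: {8 Hz, 20 Hz}.

8 Hz, 20 Hz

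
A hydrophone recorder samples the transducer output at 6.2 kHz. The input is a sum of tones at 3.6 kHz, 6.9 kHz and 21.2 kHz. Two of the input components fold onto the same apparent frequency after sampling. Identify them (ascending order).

fs/2 = 3.1 kHz.
3.6 kHz > fs/2 = 3.1 kHz, folds to fs − 3.6 kHz = 2.6 kHz.
6.9 kHz mod fs = 0.7 kHz.
0.7 kHz ≤ fs/2 = 3.1 kHz, appears at 0.7 kHz.
21.2 kHz mod fs = 2.6 kHz.
2.6 kHz ≤ fs/2 = 3.1 kHz, appears at 2.6 kHz.
3.6 kHz and 21.2 kHz both map to 2.6 kHz.

3.6 kHz, 21.2 kHz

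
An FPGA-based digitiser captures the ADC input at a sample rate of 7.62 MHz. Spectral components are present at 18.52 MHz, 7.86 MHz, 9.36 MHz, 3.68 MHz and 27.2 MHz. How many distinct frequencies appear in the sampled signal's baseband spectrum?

4

fs/2 = 3.81 MHz.
18.52 MHz mod fs = 3.28 MHz.
3.28 MHz ≤ fs/2 = 3.81 MHz, appears at 3.28 MHz.
7.86 MHz mod fs = 0.24 MHz.
0.24 MHz ≤ fs/2 = 3.81 MHz, appears at 0.24 MHz.
9.36 MHz mod fs = 1.74 MHz.
1.74 MHz ≤ fs/2 = 3.81 MHz, appears at 1.74 MHz.
3.68 MHz ≤ fs/2 = 3.81 MHz, passes unchanged.
27.2 MHz mod fs = 4.34 MHz.
4.34 MHz > fs/2 = 3.81 MHz, folds to fs − 4.34 MHz = 3.28 MHz.
Distinct values: {0.24 MHz, 1.74 MHz, 3.28 MHz, 3.68 MHz} → 4.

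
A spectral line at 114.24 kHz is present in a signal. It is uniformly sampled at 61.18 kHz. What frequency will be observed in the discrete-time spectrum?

114.24 kHz mod fs = 53.06 kHz.
53.06 kHz > fs/2 = 30.59 kHz, folds to fs − 53.06 kHz = 8.12 kHz.

8.12 kHz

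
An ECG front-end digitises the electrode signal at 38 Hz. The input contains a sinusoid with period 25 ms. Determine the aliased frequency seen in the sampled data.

T = 25 ms → f = 1/T = 40 Hz.
40 Hz mod fs = 2 Hz.
2 Hz ≤ fs/2 = 19 Hz, appears at 2 Hz.

2 Hz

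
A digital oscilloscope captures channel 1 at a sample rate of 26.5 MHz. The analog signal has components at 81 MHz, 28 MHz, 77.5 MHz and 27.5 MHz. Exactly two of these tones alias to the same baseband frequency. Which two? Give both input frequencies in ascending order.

28 MHz, 81 MHz

fs/2 = 13.25 MHz.
81 MHz mod fs = 1.5 MHz.
1.5 MHz ≤ fs/2 = 13.25 MHz, appears at 1.5 MHz.
28 MHz mod fs = 1.5 MHz.
1.5 MHz ≤ fs/2 = 13.25 MHz, appears at 1.5 MHz.
77.5 MHz mod fs = 24.5 MHz.
24.5 MHz > fs/2 = 13.25 MHz, folds to fs − 24.5 MHz = 2 MHz.
27.5 MHz mod fs = 1 MHz.
1 MHz ≤ fs/2 = 13.25 MHz, appears at 1 MHz.
28 MHz and 81 MHz both map to 1.5 MHz.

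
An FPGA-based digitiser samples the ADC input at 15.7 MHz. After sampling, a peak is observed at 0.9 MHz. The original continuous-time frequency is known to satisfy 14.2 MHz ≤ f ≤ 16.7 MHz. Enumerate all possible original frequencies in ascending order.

Frequencies that alias to 0.9 MHz are k·fs ± 0.9 MHz for integer k ≥ 0.
k=0: 0.9 MHz.
k=1: 14.8 MHz, 16.6 MHz.
k=2: 30.5 MHz, 32.3 MHz.
Within [14.2 MHz, 16.7 MHz]: 14.8 MHz, 16.6 MHz.

14.8 MHz, 16.6 MHz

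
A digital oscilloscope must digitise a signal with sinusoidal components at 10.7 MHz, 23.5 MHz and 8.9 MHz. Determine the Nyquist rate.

Highest-frequency component: 23.5 MHz.
Nyquist rate = 2 × 23.5 MHz = 47 MHz.

47 MHz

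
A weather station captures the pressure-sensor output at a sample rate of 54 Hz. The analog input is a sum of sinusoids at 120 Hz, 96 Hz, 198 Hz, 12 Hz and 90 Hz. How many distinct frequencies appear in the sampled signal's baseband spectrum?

fs/2 = 27 Hz.
120 Hz mod fs = 12 Hz.
12 Hz ≤ fs/2 = 27 Hz, appears at 12 Hz.
96 Hz mod fs = 42 Hz.
42 Hz > fs/2 = 27 Hz, folds to fs − 42 Hz = 12 Hz.
198 Hz mod fs = 36 Hz.
36 Hz > fs/2 = 27 Hz, folds to fs − 36 Hz = 18 Hz.
12 Hz ≤ fs/2 = 27 Hz, passes unchanged.
90 Hz mod fs = 36 Hz.
36 Hz > fs/2 = 27 Hz, folds to fs − 36 Hz = 18 Hz.
Distinct values: {12 Hz, 18 Hz} → 2.

2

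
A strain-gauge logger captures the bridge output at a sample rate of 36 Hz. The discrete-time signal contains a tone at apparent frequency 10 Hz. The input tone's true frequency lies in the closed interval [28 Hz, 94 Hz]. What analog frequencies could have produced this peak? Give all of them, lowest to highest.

46 Hz, 62 Hz, 82 Hz

Frequencies that alias to 10 Hz are k·fs ± 10 Hz for integer k ≥ 0.
k=0: 10 Hz.
k=1: 26 Hz, 46 Hz.
k=2: 62 Hz, 82 Hz.
k=3: 98 Hz, 118 Hz.
Within [28 Hz, 94 Hz]: 46 Hz, 62 Hz, 82 Hz.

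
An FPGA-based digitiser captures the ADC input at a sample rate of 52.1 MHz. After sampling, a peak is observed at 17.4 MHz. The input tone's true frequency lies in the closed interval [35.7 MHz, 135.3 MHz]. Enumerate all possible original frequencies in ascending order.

Frequencies that alias to 17.4 MHz are k·fs ± 17.4 MHz for integer k ≥ 0.
k=0: 17.4 MHz.
k=1: 34.7 MHz, 69.5 MHz.
k=2: 86.8 MHz, 121.6 MHz.
k=3: 138.9 MHz, 173.7 MHz.
Within [35.7 MHz, 135.3 MHz]: 69.5 MHz, 86.8 MHz, 121.6 MHz.

69.5 MHz, 86.8 MHz, 121.6 MHz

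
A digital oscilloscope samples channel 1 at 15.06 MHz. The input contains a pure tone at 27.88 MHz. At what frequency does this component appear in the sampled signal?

27.88 MHz mod fs = 12.82 MHz.
12.82 MHz > fs/2 = 7.53 MHz, folds to fs − 12.82 MHz = 2.24 MHz.

2.24 MHz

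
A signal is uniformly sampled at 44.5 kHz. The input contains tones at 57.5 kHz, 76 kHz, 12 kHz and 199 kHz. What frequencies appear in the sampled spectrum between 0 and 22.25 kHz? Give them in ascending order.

fs/2 = 22.25 kHz.
57.5 kHz mod fs = 13 kHz.
13 kHz ≤ fs/2 = 22.25 kHz, appears at 13 kHz.
76 kHz mod fs = 31.5 kHz.
31.5 kHz > fs/2 = 22.25 kHz, folds to fs − 31.5 kHz = 13 kHz.
12 kHz ≤ fs/2 = 22.25 kHz, passes unchanged.
199 kHz mod fs = 21 kHz.
21 kHz ≤ fs/2 = 22.25 kHz, appears at 21 kHz.
Distinct values: {12 kHz, 13 kHz, 21 kHz}.

12 kHz, 13 kHz, 21 kHz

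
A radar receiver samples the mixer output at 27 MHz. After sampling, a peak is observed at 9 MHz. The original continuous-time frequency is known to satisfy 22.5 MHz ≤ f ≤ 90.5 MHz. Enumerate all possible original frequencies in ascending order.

Frequencies that alias to 9 MHz are k·fs ± 9 MHz for integer k ≥ 0.
k=0: 9 MHz.
k=1: 18 MHz, 36 MHz.
k=2: 45 MHz, 63 MHz.
k=3: 72 MHz, 90 MHz.
k=4: 99 MHz, 117 MHz.
Within [22.5 MHz, 90.5 MHz]: 36 MHz, 45 MHz, 63 MHz, 72 MHz, 90 MHz.

36 MHz, 45 MHz, 63 MHz, 72 MHz, 90 MHz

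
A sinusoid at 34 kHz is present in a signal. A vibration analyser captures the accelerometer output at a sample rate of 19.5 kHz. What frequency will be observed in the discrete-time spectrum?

5 kHz

34 kHz mod fs = 14.5 kHz.
14.5 kHz > fs/2 = 9.75 kHz, folds to fs − 14.5 kHz = 5 kHz.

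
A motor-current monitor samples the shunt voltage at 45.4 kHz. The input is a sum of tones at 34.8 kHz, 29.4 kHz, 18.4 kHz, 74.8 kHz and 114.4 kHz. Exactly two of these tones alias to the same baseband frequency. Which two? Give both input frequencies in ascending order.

29.4 kHz, 74.8 kHz

fs/2 = 22.7 kHz.
34.8 kHz > fs/2 = 22.7 kHz, folds to fs − 34.8 kHz = 10.6 kHz.
29.4 kHz > fs/2 = 22.7 kHz, folds to fs − 29.4 kHz = 16 kHz.
18.4 kHz ≤ fs/2 = 22.7 kHz, passes unchanged.
74.8 kHz mod fs = 29.4 kHz.
29.4 kHz > fs/2 = 22.7 kHz, folds to fs − 29.4 kHz = 16 kHz.
114.4 kHz mod fs = 23.6 kHz.
23.6 kHz > fs/2 = 22.7 kHz, folds to fs − 23.6 kHz = 21.8 kHz.
29.4 kHz and 74.8 kHz both map to 16 kHz.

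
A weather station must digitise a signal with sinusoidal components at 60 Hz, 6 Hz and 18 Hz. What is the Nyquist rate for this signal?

Highest-frequency component: 60 Hz.
Nyquist rate = 2 × 60 Hz = 120 Hz.

120 Hz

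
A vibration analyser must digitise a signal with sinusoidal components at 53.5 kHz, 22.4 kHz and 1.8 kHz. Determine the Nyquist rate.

Highest-frequency component: 53.5 kHz.
Nyquist rate = 2 × 53.5 kHz = 107 kHz.

107 kHz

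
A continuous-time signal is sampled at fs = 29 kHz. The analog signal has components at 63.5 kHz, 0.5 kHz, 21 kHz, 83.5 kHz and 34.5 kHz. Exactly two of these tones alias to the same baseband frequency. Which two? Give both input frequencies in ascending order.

34.5 kHz, 63.5 kHz

fs/2 = 14.5 kHz.
63.5 kHz mod fs = 5.5 kHz.
5.5 kHz ≤ fs/2 = 14.5 kHz, appears at 5.5 kHz.
0.5 kHz ≤ fs/2 = 14.5 kHz, passes unchanged.
21 kHz > fs/2 = 14.5 kHz, folds to fs − 21 kHz = 8 kHz.
83.5 kHz mod fs = 25.5 kHz.
25.5 kHz > fs/2 = 14.5 kHz, folds to fs − 25.5 kHz = 3.5 kHz.
34.5 kHz mod fs = 5.5 kHz.
5.5 kHz ≤ fs/2 = 14.5 kHz, appears at 5.5 kHz.
34.5 kHz and 63.5 kHz both map to 5.5 kHz.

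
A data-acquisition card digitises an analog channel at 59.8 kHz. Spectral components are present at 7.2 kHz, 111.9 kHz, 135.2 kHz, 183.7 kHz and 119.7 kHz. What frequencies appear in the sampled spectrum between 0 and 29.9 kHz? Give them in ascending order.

0.1 kHz, 4.3 kHz, 7.2 kHz, 7.7 kHz, 15.6 kHz

fs/2 = 29.9 kHz.
7.2 kHz ≤ fs/2 = 29.9 kHz, passes unchanged.
111.9 kHz mod fs = 52.1 kHz.
52.1 kHz > fs/2 = 29.9 kHz, folds to fs − 52.1 kHz = 7.7 kHz.
135.2 kHz mod fs = 15.6 kHz.
15.6 kHz ≤ fs/2 = 29.9 kHz, appears at 15.6 kHz.
183.7 kHz mod fs = 4.3 kHz.
4.3 kHz ≤ fs/2 = 29.9 kHz, appears at 4.3 kHz.
119.7 kHz mod fs = 0.1 kHz.
0.1 kHz ≤ fs/2 = 29.9 kHz, appears at 0.1 kHz.
Distinct values: {0.1 kHz, 4.3 kHz, 7.2 kHz, 7.7 kHz, 15.6 kHz}.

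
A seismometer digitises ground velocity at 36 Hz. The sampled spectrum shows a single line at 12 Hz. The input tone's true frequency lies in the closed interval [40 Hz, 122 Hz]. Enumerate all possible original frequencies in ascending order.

Frequencies that alias to 12 Hz are k·fs ± 12 Hz for integer k ≥ 0.
k=0: 12 Hz.
k=1: 24 Hz, 48 Hz.
k=2: 60 Hz, 84 Hz.
k=3: 96 Hz, 120 Hz.
k=4: 132 Hz, 156 Hz.
Within [40 Hz, 122 Hz]: 48 Hz, 60 Hz, 84 Hz, 96 Hz, 120 Hz.

48 Hz, 60 Hz, 84 Hz, 96 Hz, 120 Hz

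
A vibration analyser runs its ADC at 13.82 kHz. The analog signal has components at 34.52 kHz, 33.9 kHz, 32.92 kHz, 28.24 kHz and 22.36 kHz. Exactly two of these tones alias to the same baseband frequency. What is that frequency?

5.28 kHz

fs/2 = 6.91 kHz.
34.52 kHz mod fs = 6.88 kHz.
6.88 kHz ≤ fs/2 = 6.91 kHz, appears at 6.88 kHz.
33.9 kHz mod fs = 6.26 kHz.
6.26 kHz ≤ fs/2 = 6.91 kHz, appears at 6.26 kHz.
32.92 kHz mod fs = 5.28 kHz.
5.28 kHz ≤ fs/2 = 6.91 kHz, appears at 5.28 kHz.
28.24 kHz mod fs = 0.6 kHz.
0.6 kHz ≤ fs/2 = 6.91 kHz, appears at 0.6 kHz.
22.36 kHz mod fs = 8.54 kHz.
8.54 kHz > fs/2 = 6.91 kHz, folds to fs − 8.54 kHz = 5.28 kHz.
22.36 kHz and 32.92 kHz both map to 5.28 kHz.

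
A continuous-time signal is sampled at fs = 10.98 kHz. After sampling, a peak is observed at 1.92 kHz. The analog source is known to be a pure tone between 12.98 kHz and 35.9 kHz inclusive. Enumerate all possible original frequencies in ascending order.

20.04 kHz, 23.88 kHz, 31.02 kHz, 34.86 kHz

Frequencies that alias to 1.92 kHz are k·fs ± 1.92 kHz for integer k ≥ 0.
k=0: 1.92 kHz.
k=1: 9.06 kHz, 12.9 kHz.
k=2: 20.04 kHz, 23.88 kHz.
k=3: 31.02 kHz, 34.86 kHz.
k=4: 42 kHz, 45.84 kHz.
Within [12.98 kHz, 35.9 kHz]: 20.04 kHz, 23.88 kHz, 31.02 kHz, 34.86 kHz.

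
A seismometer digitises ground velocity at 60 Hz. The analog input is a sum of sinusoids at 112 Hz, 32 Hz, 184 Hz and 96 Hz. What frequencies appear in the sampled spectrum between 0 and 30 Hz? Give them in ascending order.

4 Hz, 8 Hz, 24 Hz, 28 Hz

fs/2 = 30 Hz.
112 Hz mod fs = 52 Hz.
52 Hz > fs/2 = 30 Hz, folds to fs − 52 Hz = 8 Hz.
32 Hz > fs/2 = 30 Hz, folds to fs − 32 Hz = 28 Hz.
184 Hz mod fs = 4 Hz.
4 Hz ≤ fs/2 = 30 Hz, appears at 4 Hz.
96 Hz mod fs = 36 Hz.
36 Hz > fs/2 = 30 Hz, folds to fs − 36 Hz = 24 Hz.
Distinct values: {4 Hz, 8 Hz, 24 Hz, 28 Hz}.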